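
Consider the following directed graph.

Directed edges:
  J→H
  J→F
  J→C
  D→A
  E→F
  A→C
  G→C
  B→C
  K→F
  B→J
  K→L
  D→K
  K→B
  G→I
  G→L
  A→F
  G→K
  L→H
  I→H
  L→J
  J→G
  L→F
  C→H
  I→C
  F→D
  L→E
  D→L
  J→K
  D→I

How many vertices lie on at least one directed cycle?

A vertex is on a directed cycle iff it belongs to a strongly connected component of size ≥ 2 (or has a self-loop).
The vertices on cycles are {A, B, D, E, F, G, J, K, L} — 9 in total.

9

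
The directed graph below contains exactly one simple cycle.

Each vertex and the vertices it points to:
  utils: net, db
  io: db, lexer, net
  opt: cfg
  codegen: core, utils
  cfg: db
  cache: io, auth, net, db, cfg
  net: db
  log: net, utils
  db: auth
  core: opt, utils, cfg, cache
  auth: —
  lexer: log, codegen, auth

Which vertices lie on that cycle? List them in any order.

DFS with gray/black marking from lexer:
lexer gray
  log gray
    net gray
      db gray
        auth gray
        auth black
      db black
    net black
    utils gray
      utils→net: net black — skip
      utils→db: db black — skip
    utils black
  log black
  codegen gray
    core gray
      opt gray
        cfg gray
          cfg→db: db black — skip
        cfg black
      opt black
      core→utils: utils black — skip
      core→cfg: cfg black — skip
      cache gray
        io gray
          io→db: db black — skip
          io→lexer: lexer is gray → back edge
Back edge closes the cycle lexer → codegen → core → cache → io → lexer; its vertices are {io, core, cache, lexer, codegen}.

io, core, cache, lexer, codegen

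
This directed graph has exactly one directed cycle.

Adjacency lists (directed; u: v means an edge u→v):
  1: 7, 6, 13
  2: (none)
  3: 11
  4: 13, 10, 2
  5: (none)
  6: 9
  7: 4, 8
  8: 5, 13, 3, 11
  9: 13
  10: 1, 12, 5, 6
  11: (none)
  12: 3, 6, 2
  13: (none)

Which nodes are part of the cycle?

DFS with gray/black marking from 1:
1 gray
  7 gray
    4 gray
      13 gray
      13 black
      10 gray
        10→1: 1 is gray → back edge
Back edge closes the cycle 1 → 7 → 4 → 10 → 1; its vertices are {1, 4, 7, 10}.

1, 4, 7, 10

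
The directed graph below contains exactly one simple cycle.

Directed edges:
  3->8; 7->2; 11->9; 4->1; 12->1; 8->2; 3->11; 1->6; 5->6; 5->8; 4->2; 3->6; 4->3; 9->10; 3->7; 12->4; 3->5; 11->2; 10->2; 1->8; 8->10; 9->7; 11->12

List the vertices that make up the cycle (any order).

DFS with gray/black marking from 11:
11 gray
  12 gray
    4 gray
      3 gray
        6 gray
        6 black
        3→11: 11 is gray → back edge
Back edge closes the cycle 11 → 12 → 4 → 3 → 11; its vertices are {3, 4, 11, 12}.

3, 4, 11, 12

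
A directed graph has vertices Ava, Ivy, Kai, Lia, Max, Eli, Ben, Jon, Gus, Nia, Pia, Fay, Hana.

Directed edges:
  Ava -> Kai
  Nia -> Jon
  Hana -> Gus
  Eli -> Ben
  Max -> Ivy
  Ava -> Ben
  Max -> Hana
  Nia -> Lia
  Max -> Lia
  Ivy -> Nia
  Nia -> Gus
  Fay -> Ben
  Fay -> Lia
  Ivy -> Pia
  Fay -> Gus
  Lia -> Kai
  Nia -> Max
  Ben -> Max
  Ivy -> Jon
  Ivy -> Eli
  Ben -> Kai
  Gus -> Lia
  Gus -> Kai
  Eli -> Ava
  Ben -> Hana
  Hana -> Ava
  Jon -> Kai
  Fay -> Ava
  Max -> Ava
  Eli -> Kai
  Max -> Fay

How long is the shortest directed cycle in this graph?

3

For each vertex v, BFS finds the shortest path from v back to v.
The shortest such closed walk is Ivy → Nia → Max → Ivy, length 3.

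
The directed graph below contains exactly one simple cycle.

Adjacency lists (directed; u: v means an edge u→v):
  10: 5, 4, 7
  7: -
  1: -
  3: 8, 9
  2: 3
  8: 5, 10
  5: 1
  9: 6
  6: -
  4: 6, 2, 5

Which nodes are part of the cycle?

DFS with gray/black marking from 3:
3 gray
  8 gray
    5 gray
      1 gray
      1 black
    5 black
    10 gray
      10→5: 5 black — skip
      4 gray
        6 gray
        6 black
        2 gray
          2→3: 3 is gray → back edge
Back edge closes the cycle 3 → 8 → 10 → 4 → 2 → 3; its vertices are {2, 3, 4, 8, 10}.

2, 3, 4, 8, 10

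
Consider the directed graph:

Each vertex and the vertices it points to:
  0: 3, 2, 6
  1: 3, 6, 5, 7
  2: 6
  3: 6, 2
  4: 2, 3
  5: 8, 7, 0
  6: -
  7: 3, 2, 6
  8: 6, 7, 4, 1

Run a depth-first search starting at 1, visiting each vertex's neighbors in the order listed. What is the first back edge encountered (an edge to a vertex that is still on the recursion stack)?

8->1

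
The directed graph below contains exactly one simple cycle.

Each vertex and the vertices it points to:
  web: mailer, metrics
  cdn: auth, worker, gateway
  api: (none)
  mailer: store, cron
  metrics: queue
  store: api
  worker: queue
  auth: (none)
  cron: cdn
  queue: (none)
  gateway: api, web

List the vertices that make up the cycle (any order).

DFS with gray/black marking from web:
web gray
  mailer gray
    store gray
      api gray
      api black
    store black
    cron gray
      cdn gray
        auth gray
        auth black
        worker gray
          queue gray
          queue black
        worker black
        gateway gray
          gateway→api: api black — skip
          gateway→web: web is gray → back edge
Back edge closes the cycle web → mailer → cron → cdn → gateway → web; its vertices are {cdn, web, cron, mailer, gateway}.

cdn, web, cron, mailer, gateway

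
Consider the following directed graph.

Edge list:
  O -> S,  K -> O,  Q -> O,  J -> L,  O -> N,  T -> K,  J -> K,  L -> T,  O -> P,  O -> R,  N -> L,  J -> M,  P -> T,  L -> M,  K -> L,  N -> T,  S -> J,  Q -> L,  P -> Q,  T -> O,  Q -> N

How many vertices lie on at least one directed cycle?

A vertex is on a directed cycle iff it belongs to a strongly connected component of size ≥ 2 (or has a self-loop).
The vertices on cycles are {J, K, L, N, O, P, Q, S, T} — 9 in total.

9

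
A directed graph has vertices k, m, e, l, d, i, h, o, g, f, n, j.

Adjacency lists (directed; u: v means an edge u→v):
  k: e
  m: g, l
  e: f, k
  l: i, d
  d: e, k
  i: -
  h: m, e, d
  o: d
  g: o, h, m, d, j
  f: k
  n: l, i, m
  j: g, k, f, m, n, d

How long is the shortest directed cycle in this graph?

2

For each vertex v, BFS finds the shortest path from v back to v.
The shortest such closed walk is j → g → j, length 2.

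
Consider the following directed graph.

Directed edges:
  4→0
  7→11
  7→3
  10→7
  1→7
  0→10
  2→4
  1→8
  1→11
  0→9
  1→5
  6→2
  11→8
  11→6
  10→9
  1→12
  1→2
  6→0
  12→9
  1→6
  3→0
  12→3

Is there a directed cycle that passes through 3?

Yes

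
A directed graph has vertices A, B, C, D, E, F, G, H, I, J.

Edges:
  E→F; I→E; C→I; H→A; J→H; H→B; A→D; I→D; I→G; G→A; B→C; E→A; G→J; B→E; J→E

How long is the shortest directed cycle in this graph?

For each vertex v, BFS finds the shortest path from v back to v.
The shortest such closed walk is B → C → I → G → J → H → B, length 6.

6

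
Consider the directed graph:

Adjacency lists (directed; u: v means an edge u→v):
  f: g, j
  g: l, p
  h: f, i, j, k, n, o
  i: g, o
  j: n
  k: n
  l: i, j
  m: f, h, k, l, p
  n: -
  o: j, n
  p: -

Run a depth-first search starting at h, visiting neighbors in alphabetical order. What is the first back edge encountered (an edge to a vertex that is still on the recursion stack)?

DFS from h (visiting neighbors in alphabetical order); mark gray on enter, black on exit:
h gray
  f gray
    g gray
      l gray
        i gray
          i→g: g is gray → back edge
First back edge: i → g.

i->g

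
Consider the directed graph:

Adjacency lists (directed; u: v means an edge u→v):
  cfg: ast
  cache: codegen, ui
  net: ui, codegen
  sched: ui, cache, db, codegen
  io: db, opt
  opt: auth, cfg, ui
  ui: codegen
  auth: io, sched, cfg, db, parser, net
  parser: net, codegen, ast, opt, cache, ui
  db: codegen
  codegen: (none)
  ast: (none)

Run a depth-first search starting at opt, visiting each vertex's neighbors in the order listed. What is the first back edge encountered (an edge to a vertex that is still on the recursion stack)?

io->opt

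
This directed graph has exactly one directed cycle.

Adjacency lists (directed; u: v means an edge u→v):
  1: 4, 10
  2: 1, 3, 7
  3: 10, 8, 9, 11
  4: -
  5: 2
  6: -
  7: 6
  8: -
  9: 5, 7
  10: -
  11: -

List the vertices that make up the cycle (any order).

2, 3, 5, 9

DFS with gray/black marking from 2:
2 gray
  1 gray
    4 gray
    4 black
    10 gray
    10 black
  1 black
  3 gray
    3→10: 10 black — skip
    8 gray
    8 black
    9 gray
      5 gray
        5→2: 2 is gray → back edge
Back edge closes the cycle 2 → 3 → 9 → 5 → 2; its vertices are {2, 3, 5, 9}.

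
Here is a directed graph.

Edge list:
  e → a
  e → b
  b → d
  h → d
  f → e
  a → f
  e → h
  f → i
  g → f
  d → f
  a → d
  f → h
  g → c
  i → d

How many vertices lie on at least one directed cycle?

A vertex is on a directed cycle iff it belongs to a strongly connected component of size ≥ 2 (or has a self-loop).
The vertices on cycles are {a, b, d, e, f, h, i} — 7 in total.

7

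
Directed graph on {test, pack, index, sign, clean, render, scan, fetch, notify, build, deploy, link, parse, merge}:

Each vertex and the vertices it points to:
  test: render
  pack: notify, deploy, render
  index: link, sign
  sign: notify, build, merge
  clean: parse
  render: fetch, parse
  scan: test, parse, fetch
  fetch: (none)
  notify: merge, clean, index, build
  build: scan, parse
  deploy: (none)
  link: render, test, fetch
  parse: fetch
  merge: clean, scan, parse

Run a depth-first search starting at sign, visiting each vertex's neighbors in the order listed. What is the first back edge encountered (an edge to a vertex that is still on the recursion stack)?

index->sign

DFS from sign (visiting each vertex's neighbors in the order listed); mark gray on enter, black on exit:
sign gray
  notify gray
    merge gray
      clean gray
        parse gray
          fetch gray
          fetch black
        parse black
      clean black
      scan gray
        test gray
          render gray
            render→fetch: fetch black — skip
            render→parse: parse black — skip
          render black
        test black
        scan→parse: parse black — skip
        scan→fetch: fetch black — skip
      scan black
      merge→parse: parse black — skip
    merge black
    notify→clean: clean black — skip
    index gray
      link gray
        link→render: render black — skip
        link→test: test black — skip
        link→fetch: fetch black — skip
      link black
      index→sign: sign is gray → back edge
First back edge: index → sign.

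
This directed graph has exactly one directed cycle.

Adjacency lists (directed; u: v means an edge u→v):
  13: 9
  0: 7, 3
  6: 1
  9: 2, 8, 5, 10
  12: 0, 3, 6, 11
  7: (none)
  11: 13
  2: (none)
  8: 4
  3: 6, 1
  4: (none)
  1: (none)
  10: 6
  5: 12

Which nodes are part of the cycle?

DFS with gray/black marking from 9:
9 gray
  2 gray
  2 black
  8 gray
    4 gray
    4 black
  8 black
  5 gray
    12 gray
      0 gray
        7 gray
        7 black
        3 gray
          6 gray
            1 gray
            1 black
          6 black
          3→1: 1 black — skip
        3 black
      0 black
      12→3: 3 black — skip
      12→6: 6 black — skip
      11 gray
        13 gray
          13→9: 9 is gray → back edge
Back edge closes the cycle 9 → 5 → 12 → 11 → 13 → 9; its vertices are {5, 9, 11, 12, 13}.

5, 9, 11, 12, 13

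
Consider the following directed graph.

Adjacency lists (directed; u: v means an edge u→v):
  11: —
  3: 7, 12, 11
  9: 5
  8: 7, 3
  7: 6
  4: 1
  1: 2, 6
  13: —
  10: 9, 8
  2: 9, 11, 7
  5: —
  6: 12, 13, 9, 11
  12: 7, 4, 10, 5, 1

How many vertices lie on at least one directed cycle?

A vertex is on a directed cycle iff it belongs to a strongly connected component of size ≥ 2 (or has a self-loop).
The vertices on cycles are {1, 2, 3, 4, 6, 7, 8, 10, 12} — 9 in total.

9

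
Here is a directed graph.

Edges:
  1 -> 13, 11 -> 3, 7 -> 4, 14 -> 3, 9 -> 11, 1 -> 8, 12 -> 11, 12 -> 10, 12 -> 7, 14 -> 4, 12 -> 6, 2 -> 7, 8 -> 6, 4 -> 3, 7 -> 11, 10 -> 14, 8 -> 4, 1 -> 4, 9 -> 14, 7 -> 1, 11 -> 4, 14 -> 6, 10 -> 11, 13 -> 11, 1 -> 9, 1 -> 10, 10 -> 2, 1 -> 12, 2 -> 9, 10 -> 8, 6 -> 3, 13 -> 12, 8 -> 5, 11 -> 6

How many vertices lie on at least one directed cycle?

6

A vertex is on a directed cycle iff it belongs to a strongly connected component of size ≥ 2 (or has a self-loop).
The vertices on cycles are {1, 2, 7, 10, 12, 13} — 6 in total.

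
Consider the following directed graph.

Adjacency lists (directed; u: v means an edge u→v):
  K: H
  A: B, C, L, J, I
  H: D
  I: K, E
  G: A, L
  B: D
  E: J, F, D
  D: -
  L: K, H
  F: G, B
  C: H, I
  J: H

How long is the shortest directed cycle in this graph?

5

For each vertex v, BFS finds the shortest path from v back to v.
The shortest such closed walk is F → G → A → I → E → F, length 5.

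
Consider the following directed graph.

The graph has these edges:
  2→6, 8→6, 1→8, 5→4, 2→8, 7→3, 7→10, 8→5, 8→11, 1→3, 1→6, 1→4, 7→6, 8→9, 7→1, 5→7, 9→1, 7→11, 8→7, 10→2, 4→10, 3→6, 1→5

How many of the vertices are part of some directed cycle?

8

A vertex is on a directed cycle iff it belongs to a strongly connected component of size ≥ 2 (or has a self-loop).
The vertices on cycles are {1, 2, 4, 5, 7, 8, 9, 10} — 8 in total.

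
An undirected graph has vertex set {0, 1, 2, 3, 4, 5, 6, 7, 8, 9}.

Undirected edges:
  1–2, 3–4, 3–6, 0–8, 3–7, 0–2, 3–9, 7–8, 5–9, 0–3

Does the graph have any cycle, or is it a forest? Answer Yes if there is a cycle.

Yes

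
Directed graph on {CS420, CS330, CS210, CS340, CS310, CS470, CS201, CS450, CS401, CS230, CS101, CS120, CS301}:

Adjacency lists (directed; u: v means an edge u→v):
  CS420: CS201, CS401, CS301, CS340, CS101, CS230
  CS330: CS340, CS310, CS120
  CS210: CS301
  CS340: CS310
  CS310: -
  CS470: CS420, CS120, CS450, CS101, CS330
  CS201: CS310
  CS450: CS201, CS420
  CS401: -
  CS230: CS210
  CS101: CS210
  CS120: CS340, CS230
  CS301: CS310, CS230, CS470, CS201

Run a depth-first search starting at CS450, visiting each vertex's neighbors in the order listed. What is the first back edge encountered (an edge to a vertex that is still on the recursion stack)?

DFS from CS450 (visiting each vertex's neighbors in the order listed); mark gray on enter, black on exit:
CS450 gray
  CS201 gray
    CS310 gray
    CS310 black
  CS201 black
  CS420 gray
    CS420→CS201: CS201 black — skip
    CS401 gray
    CS401 black
    CS301 gray
      CS301→CS310: CS310 black — skip
      CS230 gray
        CS210 gray
          CS210→CS301: CS301 is gray → back edge
First back edge: CS210 → CS301.

CS210->CS301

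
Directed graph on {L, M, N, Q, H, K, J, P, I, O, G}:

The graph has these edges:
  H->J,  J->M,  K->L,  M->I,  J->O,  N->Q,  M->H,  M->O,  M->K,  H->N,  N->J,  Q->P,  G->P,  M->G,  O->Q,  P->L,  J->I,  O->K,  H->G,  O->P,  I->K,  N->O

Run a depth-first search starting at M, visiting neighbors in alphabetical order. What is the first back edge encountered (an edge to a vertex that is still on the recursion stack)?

J->M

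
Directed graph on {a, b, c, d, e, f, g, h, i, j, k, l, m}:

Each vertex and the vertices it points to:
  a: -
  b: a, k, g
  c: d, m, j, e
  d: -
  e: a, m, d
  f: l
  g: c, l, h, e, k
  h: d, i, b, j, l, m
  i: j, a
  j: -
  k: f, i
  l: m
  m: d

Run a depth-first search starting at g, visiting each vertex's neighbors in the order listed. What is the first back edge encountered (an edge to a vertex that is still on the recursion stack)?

b->g

DFS from g (visiting each vertex's neighbors in the order listed); mark gray on enter, black on exit:
g gray
  c gray
    d gray
    d black
    m gray
      m→d: d black — skip
    m black
    j gray
    j black
    e gray
      a gray
      a black
      e→m: m black — skip
      e→d: d black — skip
    e black
  c black
  l gray
    l→m: m black — skip
  l black
  h gray
    h→d: d black — skip
    i gray
      i→j: j black — skip
      i→a: a black — skip
    i black
    b gray
      b→a: a black — skip
      k gray
        f gray
          f→l: l black — skip
        f black
        k→i: i black — skip
      k black
      b→g: g is gray → back edge
First back edge: b → g.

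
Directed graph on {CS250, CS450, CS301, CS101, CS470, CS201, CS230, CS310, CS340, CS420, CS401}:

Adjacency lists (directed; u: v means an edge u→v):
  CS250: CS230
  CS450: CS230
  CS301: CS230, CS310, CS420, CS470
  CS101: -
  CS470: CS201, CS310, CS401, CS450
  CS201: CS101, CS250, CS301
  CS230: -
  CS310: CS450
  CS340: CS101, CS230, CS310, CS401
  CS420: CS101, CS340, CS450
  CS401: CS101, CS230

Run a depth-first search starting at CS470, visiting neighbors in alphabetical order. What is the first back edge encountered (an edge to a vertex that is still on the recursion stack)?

DFS from CS470 (visiting neighbors in alphabetical order); mark gray on enter, black on exit:
CS470 gray
  CS201 gray
    CS101 gray
    CS101 black
    CS250 gray
      CS230 gray
      CS230 black
    CS250 black
    CS301 gray
      CS301→CS230: CS230 black — skip
      CS310 gray
        CS450 gray
          CS450→CS230: CS230 black — skip
        CS450 black
      CS310 black
      CS420 gray
        CS420→CS101: CS101 black — skip
        CS340 gray
          CS340→CS101: CS101 black — skip
          CS340→CS230: CS230 black — skip
          CS340→CS310: CS310 black — skip
          CS401 gray
            CS401→CS101: CS101 black — skip
            CS401→CS230: CS230 black — skip
          CS401 black
        CS340 black
        CS420→CS450: CS450 black — skip
      CS420 black
      CS301→CS470: CS470 is gray → back edge
First back edge: CS301 → CS470.

CS301→CS470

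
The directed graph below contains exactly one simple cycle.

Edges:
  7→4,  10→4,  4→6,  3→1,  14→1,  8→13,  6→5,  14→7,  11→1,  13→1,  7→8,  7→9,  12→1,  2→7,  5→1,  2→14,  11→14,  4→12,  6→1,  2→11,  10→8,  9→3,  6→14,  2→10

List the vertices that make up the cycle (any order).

DFS with gray/black marking from 7:
7 gray
  8 gray
    13 gray
      1 gray
      1 black
    13 black
  8 black
  4 gray
    12 gray
      12→1: 1 black — skip
    12 black
    6 gray
      5 gray
        5→1: 1 black — skip
      5 black
      6→1: 1 black — skip
      14 gray
        14→7: 7 is gray → back edge
Back edge closes the cycle 7 → 4 → 6 → 14 → 7; its vertices are {4, 6, 7, 14}.

4, 6, 7, 14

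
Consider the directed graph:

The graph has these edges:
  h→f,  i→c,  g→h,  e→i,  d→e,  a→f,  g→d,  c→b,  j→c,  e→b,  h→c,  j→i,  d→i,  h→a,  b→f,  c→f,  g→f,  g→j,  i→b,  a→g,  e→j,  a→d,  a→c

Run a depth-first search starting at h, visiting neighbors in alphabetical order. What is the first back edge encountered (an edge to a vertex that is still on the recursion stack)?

g→h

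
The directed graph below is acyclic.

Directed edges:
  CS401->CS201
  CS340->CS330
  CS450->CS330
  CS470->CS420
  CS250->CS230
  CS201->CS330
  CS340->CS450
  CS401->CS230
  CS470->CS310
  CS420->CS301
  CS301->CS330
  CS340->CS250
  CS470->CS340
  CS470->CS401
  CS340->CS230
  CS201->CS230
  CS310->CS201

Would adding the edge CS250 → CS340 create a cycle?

Yes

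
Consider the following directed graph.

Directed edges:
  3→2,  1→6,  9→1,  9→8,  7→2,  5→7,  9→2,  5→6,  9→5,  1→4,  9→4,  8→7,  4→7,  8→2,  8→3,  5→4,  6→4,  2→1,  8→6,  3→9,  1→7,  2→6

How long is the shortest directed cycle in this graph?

3

For each vertex v, BFS finds the shortest path from v back to v.
The shortest such closed walk is 3 → 9 → 8 → 3, length 3.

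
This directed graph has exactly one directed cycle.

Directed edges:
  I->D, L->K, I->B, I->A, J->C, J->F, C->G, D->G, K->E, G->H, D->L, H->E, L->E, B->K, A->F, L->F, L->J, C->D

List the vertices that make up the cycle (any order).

DFS with gray/black marking from D:
D gray
  L gray
    F gray
    F black
    E gray
    E black
    K gray
      K→E: E black — skip
    K black
    J gray
      C gray
        G gray
          H gray
            H→E: E black — skip
          H black
        G black
        C→D: D is gray → back edge
Back edge closes the cycle D → L → J → C → D; its vertices are {C, D, J, L}.

C, D, J, L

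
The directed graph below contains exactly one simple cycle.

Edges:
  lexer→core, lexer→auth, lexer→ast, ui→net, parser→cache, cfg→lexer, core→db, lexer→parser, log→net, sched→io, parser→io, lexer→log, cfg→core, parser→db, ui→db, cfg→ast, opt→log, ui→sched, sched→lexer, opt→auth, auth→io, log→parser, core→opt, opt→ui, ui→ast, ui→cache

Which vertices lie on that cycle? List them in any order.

ui, opt, core, lexer, sched

DFS with gray/black marking from lexer:
lexer gray
  ast gray
  ast black
  auth gray
    io gray
    io black
  auth black
  parser gray
    db gray
    db black
    parser→io: io black — skip
    cache gray
    cache black
  parser black
  log gray
    log→parser: parser black — skip
    net gray
    net black
  log black
  core gray
    opt gray
      opt→log: log black — skip
      ui gray
        sched gray
          sched→lexer: lexer is gray → back edge
Back edge closes the cycle lexer → core → opt → ui → sched → lexer; its vertices are {ui, opt, core, lexer, sched}.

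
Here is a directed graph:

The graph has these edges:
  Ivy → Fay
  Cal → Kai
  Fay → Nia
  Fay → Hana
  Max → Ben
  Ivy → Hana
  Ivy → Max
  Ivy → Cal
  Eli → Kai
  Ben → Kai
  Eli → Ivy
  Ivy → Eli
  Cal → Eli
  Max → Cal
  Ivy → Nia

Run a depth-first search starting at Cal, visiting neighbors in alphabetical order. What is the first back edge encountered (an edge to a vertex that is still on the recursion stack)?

Ivy->Cal

DFS from Cal (visiting neighbors in alphabetical order); mark gray on enter, black on exit:
Cal gray
  Eli gray
    Ivy gray
      Ivy→Cal: Cal is gray → back edge
First back edge: Ivy → Cal.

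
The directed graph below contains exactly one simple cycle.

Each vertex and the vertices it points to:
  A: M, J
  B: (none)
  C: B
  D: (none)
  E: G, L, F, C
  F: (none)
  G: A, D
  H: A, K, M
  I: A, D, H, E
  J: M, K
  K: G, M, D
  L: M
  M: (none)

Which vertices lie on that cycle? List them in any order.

DFS with gray/black marking from K:
K gray
  G gray
    A gray
      M gray
      M black
      J gray
        J→M: M black — skip
        J→K: K is gray → back edge
Back edge closes the cycle K → G → A → J → K; its vertices are {A, G, J, K}.

A, G, J, K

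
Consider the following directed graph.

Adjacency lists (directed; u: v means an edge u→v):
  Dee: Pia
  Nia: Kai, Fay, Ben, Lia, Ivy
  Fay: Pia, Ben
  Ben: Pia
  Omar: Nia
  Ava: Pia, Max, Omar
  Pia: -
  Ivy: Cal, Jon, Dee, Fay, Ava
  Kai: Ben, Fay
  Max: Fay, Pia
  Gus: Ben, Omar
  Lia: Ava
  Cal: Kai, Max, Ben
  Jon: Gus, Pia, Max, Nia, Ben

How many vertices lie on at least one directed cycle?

A vertex is on a directed cycle iff it belongs to a strongly connected component of size ≥ 2 (or has a self-loop).
The vertices on cycles are {Ava, Gus, Ivy, Jon, Lia, Nia, Omar} — 7 in total.

7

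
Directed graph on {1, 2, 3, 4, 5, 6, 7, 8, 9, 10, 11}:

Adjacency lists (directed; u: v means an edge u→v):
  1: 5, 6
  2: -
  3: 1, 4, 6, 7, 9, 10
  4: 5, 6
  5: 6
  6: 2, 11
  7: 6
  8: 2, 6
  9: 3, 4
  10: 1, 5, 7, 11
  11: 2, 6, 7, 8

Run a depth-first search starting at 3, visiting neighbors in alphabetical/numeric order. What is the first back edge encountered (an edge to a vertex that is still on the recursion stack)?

11→6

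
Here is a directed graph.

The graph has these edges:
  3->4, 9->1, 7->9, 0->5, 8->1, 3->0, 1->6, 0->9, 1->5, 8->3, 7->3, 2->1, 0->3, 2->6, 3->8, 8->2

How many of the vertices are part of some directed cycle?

3

A vertex is on a directed cycle iff it belongs to a strongly connected component of size ≥ 2 (or has a self-loop).
The vertices on cycles are {0, 3, 8} — 3 in total.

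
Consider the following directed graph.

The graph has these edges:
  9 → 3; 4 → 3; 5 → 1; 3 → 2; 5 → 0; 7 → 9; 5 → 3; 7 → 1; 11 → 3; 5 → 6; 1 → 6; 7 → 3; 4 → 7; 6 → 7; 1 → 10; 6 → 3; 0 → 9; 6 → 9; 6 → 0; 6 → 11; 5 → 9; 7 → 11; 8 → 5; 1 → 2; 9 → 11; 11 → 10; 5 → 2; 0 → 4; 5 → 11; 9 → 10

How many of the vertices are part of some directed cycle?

5

A vertex is on a directed cycle iff it belongs to a strongly connected component of size ≥ 2 (or has a self-loop).
The vertices on cycles are {0, 1, 4, 6, 7} — 5 in total.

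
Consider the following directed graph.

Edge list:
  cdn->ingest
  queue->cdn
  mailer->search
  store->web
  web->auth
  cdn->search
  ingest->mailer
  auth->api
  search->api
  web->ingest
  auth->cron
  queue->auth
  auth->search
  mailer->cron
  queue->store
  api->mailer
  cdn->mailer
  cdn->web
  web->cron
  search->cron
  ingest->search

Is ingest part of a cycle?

No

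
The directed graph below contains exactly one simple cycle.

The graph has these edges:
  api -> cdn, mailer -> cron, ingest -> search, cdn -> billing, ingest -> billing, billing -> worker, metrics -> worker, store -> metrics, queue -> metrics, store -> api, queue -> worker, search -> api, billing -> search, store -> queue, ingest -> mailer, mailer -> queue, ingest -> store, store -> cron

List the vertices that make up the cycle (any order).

DFS with gray/black marking from search:
search gray
  api gray
    cdn gray
      billing gray
        billing→search: search is gray → back edge
Back edge closes the cycle search → api → cdn → billing → search; its vertices are {api, cdn, search, billing}.

api, cdn, search, billing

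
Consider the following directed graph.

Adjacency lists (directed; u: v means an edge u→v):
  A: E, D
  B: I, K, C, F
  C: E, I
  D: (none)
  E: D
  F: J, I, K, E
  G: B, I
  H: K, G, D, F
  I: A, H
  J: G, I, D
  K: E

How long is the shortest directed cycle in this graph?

3

For each vertex v, BFS finds the shortest path from v back to v.
The shortest such closed walk is H → G → I → H, length 3.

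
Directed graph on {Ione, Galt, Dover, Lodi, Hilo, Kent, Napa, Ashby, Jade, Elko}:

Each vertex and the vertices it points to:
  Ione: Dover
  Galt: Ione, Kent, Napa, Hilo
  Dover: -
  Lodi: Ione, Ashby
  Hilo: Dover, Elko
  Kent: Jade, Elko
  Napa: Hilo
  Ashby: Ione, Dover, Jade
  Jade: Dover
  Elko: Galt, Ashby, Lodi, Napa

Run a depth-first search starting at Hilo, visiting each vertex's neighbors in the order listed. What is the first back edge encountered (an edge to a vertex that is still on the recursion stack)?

Kent→Elko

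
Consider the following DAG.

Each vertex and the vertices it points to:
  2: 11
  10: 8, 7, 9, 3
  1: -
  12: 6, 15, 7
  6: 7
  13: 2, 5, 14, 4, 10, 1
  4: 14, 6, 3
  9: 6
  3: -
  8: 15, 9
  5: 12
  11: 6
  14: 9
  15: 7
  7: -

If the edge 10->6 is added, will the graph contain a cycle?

No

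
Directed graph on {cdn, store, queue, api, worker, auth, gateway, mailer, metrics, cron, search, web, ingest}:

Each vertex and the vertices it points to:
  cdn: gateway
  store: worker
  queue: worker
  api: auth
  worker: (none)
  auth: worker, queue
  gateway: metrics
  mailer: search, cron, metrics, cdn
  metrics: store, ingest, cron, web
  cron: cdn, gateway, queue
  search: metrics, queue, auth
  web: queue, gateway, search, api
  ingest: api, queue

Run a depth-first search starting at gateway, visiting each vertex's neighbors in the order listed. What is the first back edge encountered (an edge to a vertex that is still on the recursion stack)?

cdn→gateway

DFS from gateway (visiting each vertex's neighbors in the order listed); mark gray on enter, black on exit:
gateway gray
  metrics gray
    store gray
      worker gray
      worker black
    store black
    ingest gray
      api gray
        auth gray
          auth→worker: worker black — skip
          queue gray
            queue→worker: worker black — skip
          queue black
        auth black
      api black
      ingest→queue: queue black — skip
    ingest black
    cron gray
      cdn gray
        cdn→gateway: gateway is gray → back edge
First back edge: cdn → gateway.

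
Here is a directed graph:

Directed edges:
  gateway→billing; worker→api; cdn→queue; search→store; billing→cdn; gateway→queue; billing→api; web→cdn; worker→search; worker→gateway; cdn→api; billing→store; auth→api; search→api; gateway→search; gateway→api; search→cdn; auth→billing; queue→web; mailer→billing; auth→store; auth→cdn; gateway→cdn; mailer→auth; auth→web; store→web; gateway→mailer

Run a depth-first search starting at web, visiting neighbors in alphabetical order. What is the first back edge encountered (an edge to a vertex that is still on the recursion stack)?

DFS from web (visiting neighbors in alphabetical order); mark gray on enter, black on exit:
web gray
  cdn gray
    api gray
    api black
    queue gray
      queue→web: web is gray → back edge
First back edge: queue → web.

queue→web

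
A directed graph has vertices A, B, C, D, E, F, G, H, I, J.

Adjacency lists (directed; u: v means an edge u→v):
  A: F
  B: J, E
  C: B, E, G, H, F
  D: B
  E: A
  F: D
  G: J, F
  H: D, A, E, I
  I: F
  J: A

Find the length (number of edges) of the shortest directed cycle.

5

For each vertex v, BFS finds the shortest path from v back to v.
The shortest such closed walk is B → E → A → F → D → B, length 5.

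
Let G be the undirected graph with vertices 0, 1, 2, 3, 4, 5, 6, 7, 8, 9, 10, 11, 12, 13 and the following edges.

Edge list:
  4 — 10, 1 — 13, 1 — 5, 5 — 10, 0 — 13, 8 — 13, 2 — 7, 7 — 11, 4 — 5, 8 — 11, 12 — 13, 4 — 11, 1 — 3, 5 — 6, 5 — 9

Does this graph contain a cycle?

Yes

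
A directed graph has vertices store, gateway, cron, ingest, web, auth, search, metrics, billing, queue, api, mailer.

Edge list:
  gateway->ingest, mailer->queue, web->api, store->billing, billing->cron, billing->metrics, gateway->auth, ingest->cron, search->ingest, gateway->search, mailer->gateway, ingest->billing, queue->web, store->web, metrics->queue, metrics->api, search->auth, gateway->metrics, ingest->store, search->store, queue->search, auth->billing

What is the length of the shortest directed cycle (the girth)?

5

For each vertex v, BFS finds the shortest path from v back to v.
The shortest such closed walk is queue → search → ingest → billing → metrics → queue, length 5.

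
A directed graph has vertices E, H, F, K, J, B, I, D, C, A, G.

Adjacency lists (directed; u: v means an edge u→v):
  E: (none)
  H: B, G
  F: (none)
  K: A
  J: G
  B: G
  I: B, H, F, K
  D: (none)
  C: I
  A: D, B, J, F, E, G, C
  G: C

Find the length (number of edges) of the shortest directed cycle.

4

For each vertex v, BFS finds the shortest path from v back to v.
The shortest such closed walk is A → C → I → K → A, length 4.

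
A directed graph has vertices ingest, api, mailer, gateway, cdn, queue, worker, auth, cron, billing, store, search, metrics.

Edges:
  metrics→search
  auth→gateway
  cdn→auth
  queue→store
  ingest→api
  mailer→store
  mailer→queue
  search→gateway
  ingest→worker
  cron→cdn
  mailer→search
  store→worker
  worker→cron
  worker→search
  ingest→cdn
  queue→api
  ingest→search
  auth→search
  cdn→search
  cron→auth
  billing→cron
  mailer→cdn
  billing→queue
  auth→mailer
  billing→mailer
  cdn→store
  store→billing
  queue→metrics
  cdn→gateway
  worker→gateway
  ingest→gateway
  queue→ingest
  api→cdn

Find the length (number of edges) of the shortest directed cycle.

For each vertex v, BFS finds the shortest path from v back to v.
The shortest such closed walk is mailer → cdn → auth → mailer, length 3.

3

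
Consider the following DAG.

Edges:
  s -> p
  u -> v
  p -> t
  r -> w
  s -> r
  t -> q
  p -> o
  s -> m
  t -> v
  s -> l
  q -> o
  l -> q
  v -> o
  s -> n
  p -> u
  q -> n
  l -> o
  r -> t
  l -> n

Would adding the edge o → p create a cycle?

Adding o→p creates a cycle iff p can already reach o.
Path from p: p → o.
So p → … → o → p is a cycle.

Yes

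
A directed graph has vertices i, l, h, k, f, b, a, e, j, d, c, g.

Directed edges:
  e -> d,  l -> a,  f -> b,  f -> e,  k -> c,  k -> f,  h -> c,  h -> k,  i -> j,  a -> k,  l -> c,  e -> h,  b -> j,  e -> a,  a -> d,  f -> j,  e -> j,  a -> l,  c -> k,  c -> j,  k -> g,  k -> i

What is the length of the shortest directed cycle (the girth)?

2

For each vertex v, BFS finds the shortest path from v back to v.
The shortest such closed walk is a → l → a, length 2.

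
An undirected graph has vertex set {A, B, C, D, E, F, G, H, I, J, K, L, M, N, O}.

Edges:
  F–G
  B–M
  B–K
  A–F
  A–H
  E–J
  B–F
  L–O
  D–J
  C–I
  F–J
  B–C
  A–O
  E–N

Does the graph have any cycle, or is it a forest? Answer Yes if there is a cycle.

No

DFS, tracking each vertex's parent; an edge to a visited non-parent vertex closes a cycle.
Start from N:
visit N (parent –)
  visit E (parent N)
    E–N: parent, skip
    visit J (parent E)
      visit F (parent J)
        visit G (parent F)
          G–F: parent, skip
        F–J: parent, skip
        visit B (parent F)
          B–F: parent, skip
          visit C (parent B)
            visit I (parent C)
              I–C: parent, skip
            C–B: parent, skip
          visit K (parent B)
            K–B: parent, skip
          visit M (parent B)
            M–B: parent, skip
        visit A (parent F)
          visit H (parent A)
            H–A: parent, skip
          visit O (parent A)
            visit L (parent O)
              L–O: parent, skip
            O–A: parent, skip
          A–F: parent, skip
      J–E: parent, skip
      visit D (parent J)
        D–J: parent, skip
No non-parent visited neighbor found — the graph is a forest.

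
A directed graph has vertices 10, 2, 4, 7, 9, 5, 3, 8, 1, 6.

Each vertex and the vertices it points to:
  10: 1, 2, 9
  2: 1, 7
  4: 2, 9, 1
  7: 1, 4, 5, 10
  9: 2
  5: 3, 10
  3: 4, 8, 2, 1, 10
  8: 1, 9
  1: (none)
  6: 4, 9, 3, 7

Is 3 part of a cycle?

Yes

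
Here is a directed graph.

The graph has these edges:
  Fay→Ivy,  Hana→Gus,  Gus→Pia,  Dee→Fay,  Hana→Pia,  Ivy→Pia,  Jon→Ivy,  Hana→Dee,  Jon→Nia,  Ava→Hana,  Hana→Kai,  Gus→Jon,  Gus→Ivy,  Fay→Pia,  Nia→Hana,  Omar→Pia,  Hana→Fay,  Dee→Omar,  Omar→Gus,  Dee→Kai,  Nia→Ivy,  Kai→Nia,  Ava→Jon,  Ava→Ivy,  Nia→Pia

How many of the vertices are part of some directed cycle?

7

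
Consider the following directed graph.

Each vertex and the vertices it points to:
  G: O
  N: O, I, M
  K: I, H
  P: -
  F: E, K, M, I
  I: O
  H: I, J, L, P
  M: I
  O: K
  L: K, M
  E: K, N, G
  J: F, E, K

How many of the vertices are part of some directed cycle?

11

A vertex is on a directed cycle iff it belongs to a strongly connected component of size ≥ 2 (or has a self-loop).
The vertices on cycles are {E, F, G, H, I, J, K, L, M, N, O} — 11 in total.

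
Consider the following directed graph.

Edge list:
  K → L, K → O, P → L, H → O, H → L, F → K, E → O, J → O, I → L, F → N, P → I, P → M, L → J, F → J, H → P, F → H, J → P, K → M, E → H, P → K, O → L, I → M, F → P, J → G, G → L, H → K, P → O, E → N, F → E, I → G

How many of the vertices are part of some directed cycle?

7

A vertex is on a directed cycle iff it belongs to a strongly connected component of size ≥ 2 (or has a self-loop).
The vertices on cycles are {G, I, J, K, L, O, P} — 7 in total.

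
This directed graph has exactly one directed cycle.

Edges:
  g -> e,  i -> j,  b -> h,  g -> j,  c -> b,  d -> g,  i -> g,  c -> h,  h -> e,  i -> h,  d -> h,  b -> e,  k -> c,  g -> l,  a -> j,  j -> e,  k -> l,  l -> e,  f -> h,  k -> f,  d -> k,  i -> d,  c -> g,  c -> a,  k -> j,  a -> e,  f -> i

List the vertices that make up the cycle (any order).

d, f, i, k

DFS with gray/black marking from i:
i gray
  j gray
    e gray
    e black
  j black
  d gray
    h gray
      h→e: e black — skip
    h black
    g gray
      g→e: e black — skip
      g→j: j black — skip
      l gray
        l→e: e black — skip
      l black
    g black
    k gray
      k→l: l black — skip
      k→j: j black — skip
      f gray
        f→h: h black — skip
        f→i: i is gray → back edge
Back edge closes the cycle i → d → k → f → i; its vertices are {d, f, i, k}.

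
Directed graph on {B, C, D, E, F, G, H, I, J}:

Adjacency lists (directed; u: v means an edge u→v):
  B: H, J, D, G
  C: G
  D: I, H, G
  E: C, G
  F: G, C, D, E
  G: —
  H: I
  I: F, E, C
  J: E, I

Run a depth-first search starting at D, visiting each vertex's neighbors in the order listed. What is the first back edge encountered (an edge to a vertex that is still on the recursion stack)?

DFS from D (visiting each vertex's neighbors in the order listed); mark gray on enter, black on exit:
D gray
  I gray
    F gray
      G gray
      G black
      C gray
        C→G: G black — skip
      C black
      F→D: D is gray → back edge
First back edge: F → D.

F→D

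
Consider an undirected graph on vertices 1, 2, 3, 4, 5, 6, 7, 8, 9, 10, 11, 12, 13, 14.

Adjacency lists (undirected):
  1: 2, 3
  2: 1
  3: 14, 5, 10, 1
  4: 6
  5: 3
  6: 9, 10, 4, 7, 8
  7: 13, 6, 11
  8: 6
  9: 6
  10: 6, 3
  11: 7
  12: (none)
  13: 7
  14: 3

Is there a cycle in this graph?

No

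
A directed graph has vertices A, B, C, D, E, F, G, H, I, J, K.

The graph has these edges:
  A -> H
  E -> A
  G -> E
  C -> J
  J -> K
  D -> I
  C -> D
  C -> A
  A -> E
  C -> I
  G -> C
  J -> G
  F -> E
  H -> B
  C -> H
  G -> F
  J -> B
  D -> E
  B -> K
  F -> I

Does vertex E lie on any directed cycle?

Yes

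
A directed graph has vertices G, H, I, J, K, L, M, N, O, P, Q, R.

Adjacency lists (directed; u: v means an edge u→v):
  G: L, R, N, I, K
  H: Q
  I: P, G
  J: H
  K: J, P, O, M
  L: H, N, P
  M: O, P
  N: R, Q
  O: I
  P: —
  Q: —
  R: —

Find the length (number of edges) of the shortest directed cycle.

2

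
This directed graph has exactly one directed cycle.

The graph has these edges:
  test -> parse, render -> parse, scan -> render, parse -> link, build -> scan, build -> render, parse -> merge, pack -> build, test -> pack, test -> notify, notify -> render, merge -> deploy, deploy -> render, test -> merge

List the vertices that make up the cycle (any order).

DFS with gray/black marking from parse:
parse gray
  merge gray
    deploy gray
      render gray
        render→parse: parse is gray → back edge
Back edge closes the cycle parse → merge → deploy → render → parse; its vertices are {merge, parse, deploy, render}.

merge, parse, deploy, render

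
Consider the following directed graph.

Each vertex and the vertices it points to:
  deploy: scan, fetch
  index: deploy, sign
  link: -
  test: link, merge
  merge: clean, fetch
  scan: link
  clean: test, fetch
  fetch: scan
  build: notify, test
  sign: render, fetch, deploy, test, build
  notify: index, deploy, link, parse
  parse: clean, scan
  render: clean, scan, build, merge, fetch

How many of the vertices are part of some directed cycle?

8

A vertex is on a directed cycle iff it belongs to a strongly connected component of size ≥ 2 (or has a self-loop).
The vertices on cycles are {sign, test, build, clean, index, merge, notify, render} — 8 in total.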